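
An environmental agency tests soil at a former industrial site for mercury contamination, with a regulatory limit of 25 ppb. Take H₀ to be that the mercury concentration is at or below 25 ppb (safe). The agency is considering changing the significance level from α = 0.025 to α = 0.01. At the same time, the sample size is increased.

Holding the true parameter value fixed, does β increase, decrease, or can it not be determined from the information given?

The first change alone would make β increase; the second alone would make β decrease. Which effect dominates depends on the magnitudes, which are not given.

Cannot be determined from the information given.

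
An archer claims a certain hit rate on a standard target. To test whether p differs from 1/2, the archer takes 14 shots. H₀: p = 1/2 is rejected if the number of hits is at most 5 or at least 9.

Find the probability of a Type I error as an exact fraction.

α = P(X ≤ 5 or X ≥ 9 | p = 1/2), X ~ Binomial(14, 1/2).
By symmetry, α = 2·P(X ≤ 5) = 2·(1 + 14 + 91 + 364 + 1001 + 2002)/16384 = 6946/16384 = 3473/8192.

3473/8192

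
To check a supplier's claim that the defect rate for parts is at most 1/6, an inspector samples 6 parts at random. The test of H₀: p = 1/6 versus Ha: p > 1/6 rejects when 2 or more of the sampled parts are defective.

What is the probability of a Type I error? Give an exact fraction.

α = P(reject H₀ | H₀ true) = P(K ≥ 2 | p = 1/6), K ~ Binomial(6, 1/6).
Computing the lower-tail complement: 1 − 34375/46656 = 12281/46656.

12281/46656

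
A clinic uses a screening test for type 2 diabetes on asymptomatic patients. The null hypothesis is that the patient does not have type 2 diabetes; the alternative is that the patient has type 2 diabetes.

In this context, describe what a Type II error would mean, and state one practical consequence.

A Type II error is failing to reject H₀ when H₀ is false.
Here that means clearing the patient as negative when actually the patient has type 2 diabetes.

A Type II error would mean concluding that the patient does not have type 2 diabetes (or at least failing to establish that the patient has type 2 diabetes) when in fact the patient has type 2 diabetes. Consequence: a patient with type 2 diabetes is told they are healthy and receives no treatment.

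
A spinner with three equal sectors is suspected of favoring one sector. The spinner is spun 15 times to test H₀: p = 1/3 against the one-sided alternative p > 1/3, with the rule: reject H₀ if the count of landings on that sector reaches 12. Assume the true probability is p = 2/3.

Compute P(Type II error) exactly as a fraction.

Under the alternative p = 2/3, Y ~ Binomial(15, 2/3); β is the probability the test does not reject, P(Y < 12).
Equivalently, β = 1 − P(Y ≥ 12) = 11346539/14348907.

11346539/14348907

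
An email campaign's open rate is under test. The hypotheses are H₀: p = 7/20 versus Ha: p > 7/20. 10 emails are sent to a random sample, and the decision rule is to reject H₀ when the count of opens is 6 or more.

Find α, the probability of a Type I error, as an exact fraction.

486062490487/5120000000000

Under H₀, Y ~ Binomial(10, 7/20), and α = P(Y ≥ 6).
Adding the binomial terms for j = 6 through 10 with p = 7/20 yields 486062490487/5120000000000.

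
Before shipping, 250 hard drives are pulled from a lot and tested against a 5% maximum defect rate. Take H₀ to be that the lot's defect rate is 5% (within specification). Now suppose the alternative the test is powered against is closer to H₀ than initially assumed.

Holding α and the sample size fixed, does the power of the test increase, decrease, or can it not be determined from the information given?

It decreases.

When the true parameter is near the null value, the test has a harder time distinguishing Ha from H₀.
Since power = 1 − β and β increases, power decreases.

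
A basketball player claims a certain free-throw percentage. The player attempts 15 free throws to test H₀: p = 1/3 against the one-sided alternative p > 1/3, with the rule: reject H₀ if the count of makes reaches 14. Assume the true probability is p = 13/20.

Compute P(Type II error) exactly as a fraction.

β = P(fail to reject H₀ | Ha true) = P(X ≤ 13 | p = 13/20), X ~ Binomial(15, 13/20).
Equivalently, β = 1 − P(X ≥ 14) = 16151694793243741949/16384000000000000000.

16151694793243741949/16384000000000000000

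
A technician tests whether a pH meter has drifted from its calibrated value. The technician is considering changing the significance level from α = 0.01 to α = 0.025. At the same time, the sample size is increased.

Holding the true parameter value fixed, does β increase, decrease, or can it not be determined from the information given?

It decreases.

A larger α widens the rejection region, so when the alternative is true more outcomes lead to rejection — failing to reject becomes less likely. Increasing n separates the H₀ and Ha sampling distributions, so under Ha fewer outcomes land in the acceptance region. Both changes push β in the same direction.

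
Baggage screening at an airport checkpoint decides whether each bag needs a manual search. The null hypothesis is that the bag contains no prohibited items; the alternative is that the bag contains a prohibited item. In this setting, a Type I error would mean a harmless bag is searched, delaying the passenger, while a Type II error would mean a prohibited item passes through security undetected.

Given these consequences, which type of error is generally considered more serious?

The Type II consequence (a prohibited item passes through security undetected) is more severe than the Type I consequence (a harmless bag is searched, delaying the passenger).

Type II error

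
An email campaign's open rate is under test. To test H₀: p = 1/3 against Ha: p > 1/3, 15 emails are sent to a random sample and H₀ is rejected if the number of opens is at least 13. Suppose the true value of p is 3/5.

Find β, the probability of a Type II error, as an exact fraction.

Under the alternative p = 3/5, K ~ Binomial(15, 3/5); β is the probability the test does not reject, P(K < 13).
Adding the binomial probabilities P(K=0)+…+P(K=12) at p = 3/5 gives 29690124488/30517578125.

29690124488/30517578125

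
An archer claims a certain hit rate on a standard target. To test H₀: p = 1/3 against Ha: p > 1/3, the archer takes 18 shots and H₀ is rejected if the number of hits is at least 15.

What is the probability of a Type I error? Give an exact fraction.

7177/387420489

α = P(reject H₀ | H₀ true) = P(K ≥ 15 | p = 1/3), with K ~ Binomial(18, 1/3).
Adding the binomial terms for j = 15 through 18 with p = 1/3 yields 7177/387420489.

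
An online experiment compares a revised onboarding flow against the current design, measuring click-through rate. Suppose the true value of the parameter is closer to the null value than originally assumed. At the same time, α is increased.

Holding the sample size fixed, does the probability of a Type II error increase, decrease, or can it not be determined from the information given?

Cannot be determined from the information given.

The first change alone would make β increase; the second alone would make β decrease. Which effect dominates depends on the magnitudes, which are not given.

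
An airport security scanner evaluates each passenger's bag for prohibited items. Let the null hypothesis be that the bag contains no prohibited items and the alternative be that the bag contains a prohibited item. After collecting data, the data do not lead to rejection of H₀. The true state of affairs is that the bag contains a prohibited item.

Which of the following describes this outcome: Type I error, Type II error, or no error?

Type II error

H₀ was not rejected, but H₀ is actually false.
Failing to reject a false null hypothesis is a Type II error (false negative).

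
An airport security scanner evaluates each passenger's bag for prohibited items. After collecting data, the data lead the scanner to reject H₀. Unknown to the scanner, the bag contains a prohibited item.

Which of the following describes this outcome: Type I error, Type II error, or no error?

The conventional null hypothesis here is that the bag contains no prohibited items.
The test rejected a false H₀ — the decision matches the true state.

No error — this is a correct decision.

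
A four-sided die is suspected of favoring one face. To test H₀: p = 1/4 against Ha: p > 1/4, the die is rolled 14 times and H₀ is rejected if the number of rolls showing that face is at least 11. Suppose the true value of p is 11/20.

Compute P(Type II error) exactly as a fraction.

β = P(fail to reject H₀ | Ha true) = P(K ≤ 10 | p = 11/20), K ~ Binomial(14, 11/20).
Adding the binomial probabilities P(K=0)+…+P(K=10) at p = 11/20 gives 767413934602409223/819200000000000000.

767413934602409223/819200000000000000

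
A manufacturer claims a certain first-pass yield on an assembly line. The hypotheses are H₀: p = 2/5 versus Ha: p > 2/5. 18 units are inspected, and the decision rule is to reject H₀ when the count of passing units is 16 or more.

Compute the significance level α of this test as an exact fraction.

α = P(reject H₀ | H₀ true) = P(S ≥ 16 | p = 2/5), with S ~ Binomial(18, 2/5).
Adding the binomial terms for j = 16 through 18 with p = 2/5 yields 97583104/3814697265625.

97583104/3814697265625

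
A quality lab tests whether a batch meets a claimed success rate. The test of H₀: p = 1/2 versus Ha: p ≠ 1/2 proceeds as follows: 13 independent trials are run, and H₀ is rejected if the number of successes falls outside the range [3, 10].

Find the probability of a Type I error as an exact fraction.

23/1024

Under H₀, X ~ Binomial(13, 1/2); α is the probability of landing in either tail, P(X ≤ 2) + P(X ≥ 11).
By symmetry, α = 2·P(X ≤ 2) = 2·(1 + 13 + 78)/8192 = 184/8192 = 23/1024.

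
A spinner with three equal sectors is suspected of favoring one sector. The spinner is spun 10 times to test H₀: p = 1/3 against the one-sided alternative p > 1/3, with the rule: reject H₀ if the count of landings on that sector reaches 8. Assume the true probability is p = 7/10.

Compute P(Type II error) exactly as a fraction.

771521517/1250000000

β = P(fail to reject H₀ | Ha true) = P(K ≤ 7 | p = 7/10), K ~ Binomial(10, 7/10).
Equivalently, β = 1 − P(K ≥ 8) = 771521517/1250000000.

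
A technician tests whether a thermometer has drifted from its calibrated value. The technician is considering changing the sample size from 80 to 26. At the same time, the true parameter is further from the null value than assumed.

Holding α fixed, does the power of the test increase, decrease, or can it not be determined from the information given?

The first change alone would make β increase; the second alone would make β decrease. Which effect dominates depends on the magnitudes, which are not given.
Since power = 1 − β, the effect on power is likewise indeterminate.

Cannot be determined from the information given.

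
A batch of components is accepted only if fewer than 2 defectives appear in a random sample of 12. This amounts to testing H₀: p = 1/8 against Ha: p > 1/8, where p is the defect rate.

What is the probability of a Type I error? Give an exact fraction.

The significance level is the probability, assuming p = 1/8, of seeing 2 or more defectives in 12 draws.
Computing the lower-tail complement: 1 − 37569208117/68719476736 = 31150268619/68719476736.

31150268619/68719476736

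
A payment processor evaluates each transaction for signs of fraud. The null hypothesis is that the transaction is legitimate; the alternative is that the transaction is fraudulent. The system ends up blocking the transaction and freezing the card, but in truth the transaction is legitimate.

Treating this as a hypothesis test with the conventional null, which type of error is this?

'Blocking the transaction and freezing the card' corresponds to rejecting H₀.
H₀ was rejected but H₀ is true — a Type I error (false positive).

Type I error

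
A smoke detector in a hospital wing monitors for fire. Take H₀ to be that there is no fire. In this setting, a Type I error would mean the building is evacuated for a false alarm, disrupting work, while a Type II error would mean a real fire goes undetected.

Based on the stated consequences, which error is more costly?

Type II error

The Type II consequence (a real fire goes undetected) is more severe than the Type I consequence (the building is evacuated for a false alarm, disrupting work).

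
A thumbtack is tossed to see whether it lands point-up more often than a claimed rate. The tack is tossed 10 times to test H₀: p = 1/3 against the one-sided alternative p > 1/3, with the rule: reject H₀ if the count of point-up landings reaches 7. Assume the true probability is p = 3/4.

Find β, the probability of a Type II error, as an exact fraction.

β = P(fail to reject H₀ | Ha true) = P(S ≤ 6 | p = 3/4), S ~ Binomial(10, 3/4).
Adding the binomial probabilities P(S=0)+…+P(S=6) at p = 3/4 gives 58753/262144.

58753/262144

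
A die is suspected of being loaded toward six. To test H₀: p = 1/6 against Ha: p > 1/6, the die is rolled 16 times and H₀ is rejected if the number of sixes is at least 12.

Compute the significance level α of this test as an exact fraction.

The Type I error probability is α = P(Y ≥ 12) computed under H₀, where Y ~ Binomial(16, 1/6).
Summing C(16,j)(1/6)^j(5/6)^{16−j} for j = 12,…,16 gives 134509/313456656384.

134509/313456656384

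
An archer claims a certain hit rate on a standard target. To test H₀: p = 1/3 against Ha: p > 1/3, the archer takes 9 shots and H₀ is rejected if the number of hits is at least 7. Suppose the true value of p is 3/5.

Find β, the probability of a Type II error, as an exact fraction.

β = P(fail to reject H₀ | Ha true) = P(Y ≤ 6 | p = 3/5), Y ~ Binomial(9, 3/5).
Adding the binomial probabilities P(Y=0)+…+P(Y=6) at p = 3/5 gives 1500416/1953125.

1500416/1953125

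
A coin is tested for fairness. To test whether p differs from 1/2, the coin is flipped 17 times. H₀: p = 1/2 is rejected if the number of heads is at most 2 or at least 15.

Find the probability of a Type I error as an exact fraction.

77/32768

α = P(X ≤ 2 or X ≥ 15 | p = 1/2), X ~ Binomial(17, 1/2).
Each tail has probability (1 + 17 + 136)/131072; doubling gives α = 308/131072 = 77/32768.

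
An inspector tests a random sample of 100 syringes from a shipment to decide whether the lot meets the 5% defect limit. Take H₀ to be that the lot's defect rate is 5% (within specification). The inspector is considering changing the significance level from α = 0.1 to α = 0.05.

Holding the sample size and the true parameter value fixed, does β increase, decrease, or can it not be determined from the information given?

It increases.

A smaller α moves the rejection region further into the tail. With the alternative true, more outcomes now fall outside the rejection region, so failing to reject becomes more likely.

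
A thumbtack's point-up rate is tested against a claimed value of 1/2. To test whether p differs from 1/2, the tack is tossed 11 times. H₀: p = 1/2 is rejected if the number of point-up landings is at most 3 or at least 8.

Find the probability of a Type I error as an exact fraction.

α = P(S ≤ 3 or S ≥ 8 | p = 1/2), S ~ Binomial(11, 1/2).
Each tail has probability (1 + 11 + 55 + 165)/2048; doubling gives α = 464/2048 = 29/128.

29/128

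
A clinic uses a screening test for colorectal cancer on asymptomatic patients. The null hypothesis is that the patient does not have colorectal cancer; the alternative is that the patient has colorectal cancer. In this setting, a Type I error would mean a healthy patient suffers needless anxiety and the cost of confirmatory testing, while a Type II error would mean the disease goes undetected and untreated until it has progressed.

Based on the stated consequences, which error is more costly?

Type II error

The Type II consequence (the disease goes undetected and untreated until it has progressed) is more severe than the Type I consequence (a healthy patient suffers needless anxiety and the cost of confirmatory testing).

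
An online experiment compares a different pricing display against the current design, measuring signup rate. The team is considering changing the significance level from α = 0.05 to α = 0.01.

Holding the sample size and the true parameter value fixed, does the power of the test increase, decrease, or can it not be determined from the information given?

It decreases.

A smaller α moves the rejection region further into the tail. With the alternative true, more outcomes now fall outside the rejection region, so failing to reject becomes more likely.
Since power = 1 − β and β increases, power decreases.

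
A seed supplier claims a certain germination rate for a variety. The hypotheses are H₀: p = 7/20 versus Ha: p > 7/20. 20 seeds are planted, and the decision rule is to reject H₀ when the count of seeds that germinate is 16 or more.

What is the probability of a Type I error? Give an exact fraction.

1309170390051900216169/26214400000000000000000000

The Type I error probability is α = P(X ≥ 16) computed under H₀, where X ~ Binomial(20, 7/20).
Summing C(20,j)(7/20)^j(13/20)^{20−j} for j = 16,…,20 gives 1309170390051900216169/26214400000000000000000000.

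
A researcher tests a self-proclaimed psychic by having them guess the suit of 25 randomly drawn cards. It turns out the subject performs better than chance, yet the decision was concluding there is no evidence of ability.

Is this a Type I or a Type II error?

Type II error

The null hypothesis here is that the subject is guessing at random (p = 1/4).
'Concluding there is no evidence of ability' corresponds to failing to reject H₀.
H₀ was not rejected but H₀ is false — a Type II error (false negative).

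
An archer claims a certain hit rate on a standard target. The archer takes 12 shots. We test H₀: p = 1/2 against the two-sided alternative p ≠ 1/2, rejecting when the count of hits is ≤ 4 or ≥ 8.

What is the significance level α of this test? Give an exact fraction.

α = P(S ≤ 4 or S ≥ 8 | p = 1/2), S ~ Binomial(12, 1/2).
By symmetry, α = 2·P(S ≤ 4) = 2·(1 + 12 + 66 + 220 + 495)/4096 = 1588/4096 = 397/1024.

397/1024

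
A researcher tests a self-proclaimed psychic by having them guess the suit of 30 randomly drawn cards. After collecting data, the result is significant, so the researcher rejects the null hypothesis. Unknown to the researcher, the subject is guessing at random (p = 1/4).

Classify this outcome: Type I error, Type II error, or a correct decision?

Type I error

The conventional null hypothesis here is that the subject is guessing at random (p = 1/4).
H₀ was rejected, but H₀ is actually true.
Rejecting a true null hypothesis is a Type I error (false positive).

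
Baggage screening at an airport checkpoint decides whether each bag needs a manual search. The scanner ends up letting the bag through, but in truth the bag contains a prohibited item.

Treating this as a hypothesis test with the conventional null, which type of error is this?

The null hypothesis here is that the bag contains no prohibited items.
'Letting the bag through' corresponds to failing to reject H₀.
H₀ was not rejected but H₀ is false — a Type II error (false negative).

Type II error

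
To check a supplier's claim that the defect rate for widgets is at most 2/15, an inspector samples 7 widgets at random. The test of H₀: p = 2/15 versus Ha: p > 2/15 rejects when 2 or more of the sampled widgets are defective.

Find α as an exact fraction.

Under H₀, X ~ Binomial(7, 2/15); the Type I error rate is P(X ≥ 2).
Computing the lower-tail complement: 1 − 4826809/6328125 = 1501316/6328125.

1501316/6328125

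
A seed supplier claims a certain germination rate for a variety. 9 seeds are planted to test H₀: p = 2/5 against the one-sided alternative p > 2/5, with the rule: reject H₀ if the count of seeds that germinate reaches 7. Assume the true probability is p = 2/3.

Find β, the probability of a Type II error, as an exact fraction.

Under the alternative p = 2/3, X ~ Binomial(9, 2/3); β is the probability the test does not reject, P(X < 7).
Equivalently, β = 1 − P(X ≥ 7) = 12259/19683.

12259/19683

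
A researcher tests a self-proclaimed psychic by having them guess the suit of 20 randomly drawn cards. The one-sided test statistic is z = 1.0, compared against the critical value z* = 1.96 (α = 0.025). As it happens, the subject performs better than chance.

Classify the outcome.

Type II error

The conventional null hypothesis is that the subject is guessing at random (p = 1/4).
Since z = 1.0 ≤ z* = 1.96, H₀ is not rejected.
H₀ is false (actually the subject performs better than chance).
Failing to reject a false H₀ is a Type II error.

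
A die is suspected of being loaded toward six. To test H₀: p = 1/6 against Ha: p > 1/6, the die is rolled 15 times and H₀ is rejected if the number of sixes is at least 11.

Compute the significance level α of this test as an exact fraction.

912701/470184984576

The Type I error probability is α = P(K ≥ 11) computed under H₀, where K ~ Binomial(15, 1/6).
P(K ≥ 11) = Σ_{j=11}^{15} C(15,j)·(1/6)^j·(5/6)^{15-j} = 912701/470184984576.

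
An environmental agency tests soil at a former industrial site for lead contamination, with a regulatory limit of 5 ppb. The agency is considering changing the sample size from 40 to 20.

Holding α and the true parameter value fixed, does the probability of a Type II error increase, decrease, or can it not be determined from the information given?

It increases.

Reducing n widens both sampling distributions, so the test has less ability to distinguish Ha from H₀.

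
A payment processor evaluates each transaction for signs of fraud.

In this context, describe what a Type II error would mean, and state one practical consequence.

A Type II error would mean concluding that the transaction is legitimate (or at least failing to establish that the transaction is fraudulent) when in fact the transaction is fraudulent. Consequence: a fraudulent charge goes through and the bank absorbs the loss.

With the conventional null hypothesis that the transaction is legitimate:
A Type II error is failing to reject H₀ when H₀ is false.
Here that means approving the transaction when actually the transaction is fraudulent.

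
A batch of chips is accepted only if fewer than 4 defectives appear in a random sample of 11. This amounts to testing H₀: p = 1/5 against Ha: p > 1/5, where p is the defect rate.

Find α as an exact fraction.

12589/78125

Under H₀, Y ~ Binomial(11, 1/5); the Type I error rate is P(Y ≥ 4).
Via the complement, α = 1 − Σ_{j=0}^{3} C(11,j)(1/5)^j(4/5)^{11-j} = 12589/78125.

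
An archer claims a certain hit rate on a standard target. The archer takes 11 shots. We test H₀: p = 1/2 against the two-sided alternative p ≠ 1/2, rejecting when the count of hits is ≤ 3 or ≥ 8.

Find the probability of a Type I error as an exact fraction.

29/128

Under H₀, X ~ Binomial(11, 1/2); α is the probability of landing in either tail, P(X ≤ 3) + P(X ≥ 8).
Each tail has probability (1 + 11 + 55 + 165)/2048; doubling gives α = 464/2048 = 29/128.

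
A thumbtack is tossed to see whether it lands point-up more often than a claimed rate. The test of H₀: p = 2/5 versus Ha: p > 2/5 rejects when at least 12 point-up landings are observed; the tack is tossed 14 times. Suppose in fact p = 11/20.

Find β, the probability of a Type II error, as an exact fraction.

805268516435735481/819200000000000000

β = P(fail to reject H₀ | Ha true) = P(X ≤ 11 | p = 11/20), X ~ Binomial(14, 11/20).
Summing C(14,j)·(11/20)^j·(9/20)^{14-j} for j = 0..11 gives 805268516435735481/819200000000000000.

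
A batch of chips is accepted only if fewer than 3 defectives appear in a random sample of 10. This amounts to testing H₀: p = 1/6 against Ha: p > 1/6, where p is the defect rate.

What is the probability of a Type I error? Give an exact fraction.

α = P(reject H₀ | H₀ true) = P(Y ≥ 3 | p = 1/6), Y ~ Binomial(10, 1/6).
Computing the lower-tail complement: 1 − 1953125/2519424 = 566299/2519424.

566299/2519424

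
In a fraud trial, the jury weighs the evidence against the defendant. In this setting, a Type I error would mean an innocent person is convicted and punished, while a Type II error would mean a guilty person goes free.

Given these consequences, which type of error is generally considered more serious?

The Type I consequence (an innocent person is convicted and punished) is more severe than the Type II consequence (a guilty person goes free).

Type I error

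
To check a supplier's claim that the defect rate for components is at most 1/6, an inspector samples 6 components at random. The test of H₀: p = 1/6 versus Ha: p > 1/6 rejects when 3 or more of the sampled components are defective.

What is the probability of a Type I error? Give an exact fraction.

Under H₀, K ~ Binomial(6, 1/6); the Type I error rate is P(K ≥ 3).
Computing the lower-tail complement: 1 − 21875/23328 = 1453/23328.

1453/23328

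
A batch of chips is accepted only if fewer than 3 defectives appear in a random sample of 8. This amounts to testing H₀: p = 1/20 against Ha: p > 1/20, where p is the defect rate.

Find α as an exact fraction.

The significance level is the probability, assuming p = 1/20, of seeing 3 or more defectives in 8 draws.
Computing the lower-tail complement: 1 − 25451821621/25600000000 = 148178379/25600000000.

148178379/25600000000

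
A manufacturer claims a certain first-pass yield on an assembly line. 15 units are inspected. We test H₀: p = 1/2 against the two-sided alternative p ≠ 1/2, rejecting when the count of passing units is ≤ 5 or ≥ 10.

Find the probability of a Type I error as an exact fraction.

309/1024

Under H₀, S ~ Binomial(15, 1/2); α is the probability of landing in either tail, P(S ≤ 5) + P(S ≥ 10).
By symmetry, α = 2·P(S ≤ 5) = 2·(1 + 15 + 105 + 455 + 1365 + 3003)/32768 = 9888/32768 = 309/1024.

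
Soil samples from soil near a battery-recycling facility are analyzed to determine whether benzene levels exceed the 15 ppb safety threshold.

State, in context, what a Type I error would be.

A Type I error would mean concluding that the benzene concentration exceeds 15 ppb when in fact the benzene concentration is at or below 15 ppb (safe).

With the conventional null hypothesis that the benzene concentration is at or below 15 ppb (safe):
A Type I error is rejecting H₀ when H₀ is true.
Here that means declaring the site contaminated and ordering remediation when actually the benzene concentration is at or below 15 ppb (safe).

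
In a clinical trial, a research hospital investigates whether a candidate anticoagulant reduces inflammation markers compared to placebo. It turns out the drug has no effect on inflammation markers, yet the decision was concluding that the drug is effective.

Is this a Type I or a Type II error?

Type I error

The null hypothesis here is that the drug has no effect on inflammation markers.
'Concluding that the drug is effective' corresponds to rejecting H₀.
H₀ was rejected but H₀ is true — a Type I error (false positive).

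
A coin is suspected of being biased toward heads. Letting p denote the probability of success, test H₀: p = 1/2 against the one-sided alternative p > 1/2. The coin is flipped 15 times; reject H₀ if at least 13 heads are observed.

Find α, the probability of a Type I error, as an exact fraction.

Under H₀, X ~ Binomial(15, 1/2), and α = P(X ≥ 13).
That's C(15,13) + C(15,14) + C(15,15) over 2^15, i.e. (105 + 15 + 1)/32768 = 121/32768.

121/32768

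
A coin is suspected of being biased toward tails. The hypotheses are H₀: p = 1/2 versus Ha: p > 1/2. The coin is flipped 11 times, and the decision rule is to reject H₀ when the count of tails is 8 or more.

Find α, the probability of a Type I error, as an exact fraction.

α = P(reject H₀ | H₀ true) = P(K ≥ 8 | p = 1/2), with K ~ Binomial(11, 1/2).
That's C(11,8) + C(11,9) + C(11,10) + C(11,11) over 2^11, i.e. (165 + 55 + 11 + 1)/2048 = 232/2048 = 29/256.

29/256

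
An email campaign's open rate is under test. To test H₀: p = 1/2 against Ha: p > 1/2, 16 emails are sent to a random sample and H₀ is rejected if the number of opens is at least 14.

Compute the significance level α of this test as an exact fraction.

Under H₀, Y ~ Binomial(16, 1/2), and α = P(Y ≥ 14).
P(Y ≥ 14) = [C(16,14) + C(16,15) + C(16,16)] / 2^16 = (120 + 16 + 1) / 65536 = 137/65536.

137/65536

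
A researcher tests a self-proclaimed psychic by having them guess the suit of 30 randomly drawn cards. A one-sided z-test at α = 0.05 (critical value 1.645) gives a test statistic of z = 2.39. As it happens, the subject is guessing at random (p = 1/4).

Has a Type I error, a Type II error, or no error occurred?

The conventional null hypothesis is that the subject is guessing at random (p = 1/4).
Since z = 2.39 > z* = 1.645, H₀ is rejected.
H₀ is true (actually the subject is guessing at random (p = 1/4)).
Rejecting a true H₀ is a Type I error.

Type I error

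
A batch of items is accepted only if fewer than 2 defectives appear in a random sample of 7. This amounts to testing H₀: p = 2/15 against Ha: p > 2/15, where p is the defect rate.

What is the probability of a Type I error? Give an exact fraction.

The significance level is the probability, assuming p = 2/15, of seeing 2 or more defectives in 7 draws.
Via the complement, α = 1 − Σ_{j=0}^{1} C(7,j)(2/15)^j(13/15)^{7-j} = 1501316/6328125.

1501316/6328125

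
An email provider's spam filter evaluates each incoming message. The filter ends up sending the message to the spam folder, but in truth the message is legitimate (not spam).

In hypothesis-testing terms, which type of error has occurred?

Type I error

The null hypothesis here is that the message is legitimate (not spam).
'Sending the message to the spam folder' corresponds to rejecting H₀.
H₀ was rejected but H₀ is true — a Type I error (false positive).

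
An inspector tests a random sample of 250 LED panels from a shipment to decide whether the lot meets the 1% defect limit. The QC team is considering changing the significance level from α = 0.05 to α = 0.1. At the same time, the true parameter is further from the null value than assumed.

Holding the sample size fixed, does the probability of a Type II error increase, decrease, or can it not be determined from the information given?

It decreases.

Relaxing α lowers the evidence threshold; under Ha, outcomes that previously fell short now trigger rejection. A bigger departure from H₀ is easier for the test to detect, so it fails to reject less often. Both changes push β in the same direction.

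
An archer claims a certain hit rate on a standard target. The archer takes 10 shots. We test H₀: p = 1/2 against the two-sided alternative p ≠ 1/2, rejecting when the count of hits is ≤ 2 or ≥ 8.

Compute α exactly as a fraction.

α = P(X ≤ 2 or X ≥ 8 | p = 1/2), X ~ Binomial(10, 1/2).
The two tails are symmetric, so α = 2·(1 + 10 + 45)/2^10 = 112/1024 = 7/64.

7/64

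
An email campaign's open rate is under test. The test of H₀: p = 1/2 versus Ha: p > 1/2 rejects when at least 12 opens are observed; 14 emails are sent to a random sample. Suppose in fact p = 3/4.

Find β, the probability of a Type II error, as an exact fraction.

Under the alternative p = 3/4, S ~ Binomial(14, 3/4); β is the probability the test does not reject, P(S < 12).
Adding the binomial probabilities P(S=0)+…+P(S=11) at p = 3/4 gives 96485417/134217728.

96485417/134217728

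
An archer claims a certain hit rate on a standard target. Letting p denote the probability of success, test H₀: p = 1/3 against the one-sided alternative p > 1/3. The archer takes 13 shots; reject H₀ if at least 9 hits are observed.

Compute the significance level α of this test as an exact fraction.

521/59049

The Type I error probability is α = P(X ≥ 9) computed under H₀, where X ~ Binomial(13, 1/3).
Summing C(13,j)(1/3)^j(2/3)^{13−j} for j = 9,…,13 gives 521/59049.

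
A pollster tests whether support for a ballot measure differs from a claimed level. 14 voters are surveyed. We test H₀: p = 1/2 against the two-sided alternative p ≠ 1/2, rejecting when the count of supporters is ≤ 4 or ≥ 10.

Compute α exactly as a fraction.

1471/8192

The significance level is the null-hypothesis probability of the rejection region {≤4} ∪ {≥10}.
The two tails are symmetric, so α = 2·(1 + 14 + 91 + 364 + 1001)/2^14 = 2942/16384 = 1471/8192.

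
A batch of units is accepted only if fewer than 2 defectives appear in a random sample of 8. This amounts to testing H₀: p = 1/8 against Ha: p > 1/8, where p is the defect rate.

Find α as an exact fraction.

4424071/16777216

The significance level is the probability, assuming p = 1/8, of seeing 2 or more defectives in 8 draws.
Computing the lower-tail complement: 1 − 12353145/16777216 = 4424071/16777216.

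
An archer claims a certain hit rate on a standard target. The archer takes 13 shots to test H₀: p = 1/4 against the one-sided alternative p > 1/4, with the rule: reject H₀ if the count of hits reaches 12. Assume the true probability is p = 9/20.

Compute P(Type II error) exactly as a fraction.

β = P(fail to reject H₀ | Ha true) = P(Y ≤ 11 | p = 9/20), Y ~ Binomial(13, 9/20).
Equivalently, β = 1 − P(Y ≥ 12) = 10234633838806861/10240000000000000.

10234633838806861/10240000000000000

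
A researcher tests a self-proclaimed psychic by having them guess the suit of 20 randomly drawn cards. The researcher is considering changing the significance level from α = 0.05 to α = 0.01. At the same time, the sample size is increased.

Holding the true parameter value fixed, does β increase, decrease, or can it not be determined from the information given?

The first change alone would make β increase; the second alone would make β decrease. Which effect dominates depends on the magnitudes, which are not given.

Cannot be determined from the information given.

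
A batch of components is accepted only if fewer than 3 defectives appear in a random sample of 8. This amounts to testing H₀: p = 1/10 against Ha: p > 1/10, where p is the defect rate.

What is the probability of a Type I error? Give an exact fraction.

3809179/100000000

Under H₀, X ~ Binomial(8, 1/10); the Type I error rate is P(X ≥ 3).
Via the complement, α = 1 − Σ_{j=0}^{2} C(8,j)(1/10)^j(9/10)^{8-j} = 3809179/100000000.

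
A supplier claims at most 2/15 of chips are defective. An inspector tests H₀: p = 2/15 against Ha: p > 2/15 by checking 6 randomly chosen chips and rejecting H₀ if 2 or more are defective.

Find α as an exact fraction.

Under H₀, X ~ Binomial(6, 2/15); the Type I error rate is P(X ≥ 2).
α = 1 − P(X ≤ 1) = 1 − 371293/455625 = 84332/455625.

84332/455625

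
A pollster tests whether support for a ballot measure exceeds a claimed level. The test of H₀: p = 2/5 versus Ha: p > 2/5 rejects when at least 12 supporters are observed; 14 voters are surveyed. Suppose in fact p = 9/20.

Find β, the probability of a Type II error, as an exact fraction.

Under the alternative p = 9/20, X ~ Binomial(14, 9/20); β is the probability the test does not reject, P(X < 12).
Equivalently, β = 1 − P(X ≥ 12) = 817437922121895041/819200000000000000.

817437922121895041/819200000000000000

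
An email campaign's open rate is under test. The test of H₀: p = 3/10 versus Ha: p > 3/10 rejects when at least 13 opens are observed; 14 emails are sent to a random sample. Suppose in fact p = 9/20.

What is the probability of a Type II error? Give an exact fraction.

Under the alternative p = 9/20, K ~ Binomial(14, 9/20); β is the probability the test does not reject, P(K < 13).
Equivalently, β = 1 − P(K ≥ 13) = 1637985675869982373/1638400000000000000.

1637985675869982373/1638400000000000000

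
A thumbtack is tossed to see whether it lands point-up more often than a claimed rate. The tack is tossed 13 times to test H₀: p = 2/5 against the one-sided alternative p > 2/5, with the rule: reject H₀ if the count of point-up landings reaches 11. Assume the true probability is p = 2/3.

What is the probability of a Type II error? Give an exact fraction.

50857/59049

Under the alternative p = 2/3, S ~ Binomial(13, 2/3); β is the probability the test does not reject, P(S < 11).
Equivalently, β = 1 − P(S ≥ 11) = 50857/59049.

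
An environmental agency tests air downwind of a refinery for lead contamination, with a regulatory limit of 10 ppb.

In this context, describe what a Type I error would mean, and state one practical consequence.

A Type I error would mean concluding that the lead concentration exceeds 10 ppb when in fact the lead concentration is at or below 10 ppb (safe). Consequence: a clean site is subjected to costly and unnecessary remediation.

With the conventional null hypothesis that the lead concentration is at or below 10 ppb (safe):
A Type I error is rejecting H₀ when H₀ is true.
Here that means declaring the site contaminated and ordering remediation when actually the lead concentration is at or below 10 ppb (safe).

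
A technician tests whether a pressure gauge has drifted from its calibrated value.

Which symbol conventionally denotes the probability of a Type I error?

α

P(Type I error) = P(reject H₀ | H₀ true) = α, the significance level.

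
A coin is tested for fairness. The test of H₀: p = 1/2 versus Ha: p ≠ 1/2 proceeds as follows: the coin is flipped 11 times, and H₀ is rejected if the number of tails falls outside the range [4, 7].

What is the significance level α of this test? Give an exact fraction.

29/128

The significance level is the null-hypothesis probability of the rejection region {≤3} ∪ {≥8}.
Each tail has probability (1 + 11 + 55 + 165)/2048; doubling gives α = 464/2048 = 29/128.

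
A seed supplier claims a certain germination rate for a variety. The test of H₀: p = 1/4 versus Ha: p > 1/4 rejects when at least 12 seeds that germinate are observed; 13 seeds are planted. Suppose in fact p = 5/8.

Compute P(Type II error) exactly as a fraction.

Under the alternative p = 5/8, K ~ Binomial(13, 5/8); β is the probability the test does not reject, P(K < 12).
Equivalently, β = 1 − P(K ≥ 12) = 134753406597/137438953472.

134753406597/137438953472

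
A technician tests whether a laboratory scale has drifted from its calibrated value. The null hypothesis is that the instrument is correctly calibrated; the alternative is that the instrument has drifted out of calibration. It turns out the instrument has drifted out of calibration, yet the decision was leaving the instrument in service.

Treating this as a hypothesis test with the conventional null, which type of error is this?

Type II error

'Leaving the instrument in service' corresponds to failing to reject H₀.
H₀ was not rejected but H₀ is false — a Type II error (false negative).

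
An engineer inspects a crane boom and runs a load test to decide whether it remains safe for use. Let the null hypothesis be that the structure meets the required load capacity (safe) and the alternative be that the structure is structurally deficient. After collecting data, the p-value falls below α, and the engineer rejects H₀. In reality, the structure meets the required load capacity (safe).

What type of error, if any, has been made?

H₀ was rejected, but H₀ is actually true.
Rejecting a true null hypothesis is a Type I error (false positive).

Type I error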